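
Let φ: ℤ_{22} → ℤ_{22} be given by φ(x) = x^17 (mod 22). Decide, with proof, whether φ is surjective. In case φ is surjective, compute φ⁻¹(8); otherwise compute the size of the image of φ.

6

Computing x^17 mod 22 for each x (by repeated squaring, reducing mod 22 at every step), the values φ(0), φ(1), …, φ(21) are: 0, 1, 18, 9, 16, 3, 8, 17, 2, 15, 10, 11, 12, 7, 20, 5, 14, 19, 6, 13, 4, 21.
Every element of ℤ_{22} appears exactly once in this list, so φ is a bijection, and in particular surjective.
Since φ is surjective, we read off the preimage of 8 from the same table: φ(6) = 8, so φ⁻¹(8) = 6.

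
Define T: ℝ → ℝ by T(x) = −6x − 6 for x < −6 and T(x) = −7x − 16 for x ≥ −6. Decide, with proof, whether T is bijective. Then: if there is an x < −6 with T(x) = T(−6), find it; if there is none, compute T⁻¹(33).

Both pieces are strictly decreasing (slopes −6 and −7), so each is injective on its own interval.
The left piece maps (−∞, −6) onto (30, ∞); the right piece maps [−6, ∞) onto (−∞, 26].
The images leave a gap (30 has no preimage), so T is not surjective, hence not bijective.
Because the two images are disjoint, no x < −6 has T(x) = T(−6), so we compute T⁻¹(33): 33 lies in (30, ∞), so solve −6x − 6 = 33: x = (33 + 6)/(−6) = −13/2.

-13/2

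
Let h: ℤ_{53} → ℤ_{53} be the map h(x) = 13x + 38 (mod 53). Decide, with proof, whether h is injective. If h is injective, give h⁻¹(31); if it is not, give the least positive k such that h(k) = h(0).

Suppose h(a) = h(b) in ℤ_{53}. Then 13a + 38 ≡ 13b + 38 (mod 53), so 13(a − b) ≡ 0 (mod 53).
Since gcd(13, 53) = 1, 13 is invertible modulo 53, so a − b ≡ 0 (mod 53), i.e. a = b.
Thus h is injective.
We now compute 13⁻¹ mod 53 explicitly. Euclid's algorithm: 53 = 4·13 + 1; back-substituting gives 1 = 49·13 − 12·53, so 13⁻¹ ≡ 49 (mod 53).
Since h is injective, we compute h⁻¹(31): solve 13x + 38 ≡ 31 (mod 53), i.e. 13x ≡ 46 (mod 53).
Multiplying by 13⁻¹ = 49 gives x ≡ 49·46 = 2254 = 42·53 + 28 ≡ 28 (mod 53).
Check: h(28) = 13·28 + 38 = 402 = 7·53 + 31 ≡ 31 (mod 53).

28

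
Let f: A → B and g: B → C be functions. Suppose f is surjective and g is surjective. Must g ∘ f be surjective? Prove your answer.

surjective

Let c ∈ C. Since g is surjective, there is b ∈ B with g(b) = c. Since f is surjective, there is a ∈ A with f(a) = b.
Then (g ∘ f)(a) = g(b) = c. Thus g ∘ f is surjective.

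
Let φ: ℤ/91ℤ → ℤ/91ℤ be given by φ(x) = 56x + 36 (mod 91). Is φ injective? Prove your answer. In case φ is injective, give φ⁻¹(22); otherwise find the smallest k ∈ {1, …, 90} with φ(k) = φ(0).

13

We have gcd(56, 91) = 7 > 1. Taking s = 0 and t = 13: φ(0) = 36 and φ(13) = 56·13 + 36 = 764 ≡ 36 (mod 91).
So φ(0) = φ(13) while 0 ≠ 13, hence φ is not injective.
Since φ is not injective, we find the least positive k with φ(k) = φ(0): this means 56k ≡ 0 (mod 91), i.e. 91 ∣ 56k. Since gcd(56, 91) = 7, dividing through by 7 this holds exactly when 13 ∣ 8k, and as gcd(8, 13) = 1, exactly when 13 ∣ k.
The smallest positive such k is 13.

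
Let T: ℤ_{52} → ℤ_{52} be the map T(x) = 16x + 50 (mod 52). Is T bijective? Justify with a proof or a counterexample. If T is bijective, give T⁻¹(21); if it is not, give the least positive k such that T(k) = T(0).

By definition, T is injective if T(u) = T(v) implies u = v.
We have gcd(16, 52) = 4 > 1. Taking u = 0 and v = 13: T(0) = 50 and T(13) = 16·13 + 50 = 258 ≡ 50 (mod 52).
So T(0) = T(13) while 0 ≠ 13, thus T is not injective, hence not bijective.
Since T is not bijective, we find the least positive k with T(k) = T(0): this means 16k ≡ 0 (mod 52), i.e. 52 ∣ 16k. Since gcd(16, 52) = 4, dividing through by 4 this holds exactly when 13 ∣ 4k, and as gcd(4, 13) = 1, exactly when 13 ∣ k.
The smallest positive such k is 13.

13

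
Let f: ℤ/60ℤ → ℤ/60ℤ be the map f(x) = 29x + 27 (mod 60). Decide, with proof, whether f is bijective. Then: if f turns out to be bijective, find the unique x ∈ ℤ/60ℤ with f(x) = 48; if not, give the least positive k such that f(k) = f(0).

If f(x_1) = f(x_2), then 29x_1 ≡ 29x_2 (mod 60). Because gcd(29, 60) = 1, we may cancel 29 to get x_1 ≡ x_2 (mod 60).
We now compute 29⁻¹ mod 60 explicitly. Euclid's algorithm: 60 = 2·29 + 2, 29 = 14·2 + 1; back-substituting gives 1 = 29·29 − 14·60, so 29⁻¹ ≡ 29 (mod 60).
For any y ∈ ℤ/60ℤ, x = 29(y − 27) mod 60 satisfies f(x) = 29·29(y − 27) + 27 ≡ y (since 29·29 ≡ 1 mod 60). So every y has a preimage.
So f is bijective.
Since f is bijective, we compute f⁻¹(48): solve 29x + 27 ≡ 48 (mod 60), i.e. 29x ≡ 21 (mod 60).
Multiplying by 29⁻¹ = 29 gives x ≡ 29·21 = 609 = 10·60 + 9 ≡ 9 (mod 60).
Check: f(9) = 29·9 + 27 = 288 = 4·60 + 48 ≡ 48 (mod 60).

9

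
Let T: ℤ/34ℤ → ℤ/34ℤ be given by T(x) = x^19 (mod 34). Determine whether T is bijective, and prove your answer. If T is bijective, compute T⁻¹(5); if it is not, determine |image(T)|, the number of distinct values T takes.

Computing x^19 mod 34 for each x (by repeated squaring, reducing mod 34 at every step), the values T(0), T(1), …, T(33) are: 0, 1, 8, 27, 30, 23, 12, 3, 2, 15, 14, 5, 28, 21, 24, 9, 16, 17, 18, 25, 10, 13, 6, 29, 20, 19, 32, 31, 22, 11, 4, 7, 26, 33.
Every element of ℤ/34ℤ appears exactly once in this list, so T is a bijection, and in particular bijective.
Since T is bijective, we read off the preimage of 5 from the same table: T(11) = 5, so T⁻¹(5) = 11.

11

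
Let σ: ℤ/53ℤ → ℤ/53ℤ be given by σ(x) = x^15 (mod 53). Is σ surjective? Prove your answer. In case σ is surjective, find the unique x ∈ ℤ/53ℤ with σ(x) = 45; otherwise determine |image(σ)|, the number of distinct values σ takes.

Since 53 is prime, the nonzero elements of ℤ/53ℤ form a cyclic group of order 52.
As gcd(15, 52) = 1, raising to the 15th power is a bijection on this group: if a^15 ≡ b^15 then (ab^{−1})^15 = 1, and the only element of order dividing gcd(15, 52) = 1 is 1, so a = b.
With σ(0) = 0 this makes σ injective on all of ℤ/53ℤ, hence bijective (finite equal-size domain and codomain). In particular σ is surjective.
Since σ is surjective, we find the preimage of 45. The inverse of x ↦ x^15 on (ℤ/53ℤ)^× is x ↦ x^7, because 15·7 = 105 = 2·52 + 1 ≡ 1 (mod 52) and x^{52} = 1 for x ≠ 0 (Fermat). So σ⁻¹(45) = 45^7 mod 53.
Repeated squaring mod 53: 45^1 ≡ 45, 45^2 ≡ 45² = 2025 ≡ 11, 45^4 ≡ 11² = 121 ≡ 15. Since 7 = 4 + 2 + 1, 45^7 ≡ 15·11·45: 15·11 = 165 ≡ 6, then 6·45 = 270 ≡ 5. So 45^7 ≡ 5 (mod 53).
Hence σ⁻¹(45) = 5.

5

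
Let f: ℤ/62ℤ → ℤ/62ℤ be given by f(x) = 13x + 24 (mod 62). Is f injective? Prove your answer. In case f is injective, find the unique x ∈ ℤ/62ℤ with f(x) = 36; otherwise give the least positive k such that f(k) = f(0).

20

If f(s) = f(t), then 13s ≡ 13t (mod 62). Because gcd(13, 62) = 1, we may cancel 13 to get s ≡ t (mod 62).
Thus f is injective.
We now compute 13⁻¹ mod 62 explicitly. Euclid's algorithm: 62 = 4·13 + 10, 13 = 1·10 + 3, 10 = 3·3 + 1; back-substituting gives 1 = 43·13 − 9·62, so 13⁻¹ ≡ 43 (mod 62).
Since f is injective, we find f⁻¹(36): we need 13x ≡ 36 − 24 ≡ 12 (mod 62). Using 13⁻¹ = 43: x ≡ 43·12 = 516 = 8·62 + 20, so x = 20.
Check: f(20) = 13·20 + 24 = 284 = 4·62 + 36 ≡ 36 (mod 62).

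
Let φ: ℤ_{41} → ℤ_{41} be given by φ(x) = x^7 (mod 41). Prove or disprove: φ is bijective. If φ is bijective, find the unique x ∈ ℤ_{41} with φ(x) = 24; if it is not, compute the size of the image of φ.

34

Since 41 is prime, the nonzero elements of ℤ_{41} form a cyclic group of order 40.
As gcd(7, 40) = 1, raising to the 7th power is a bijection on this group: if x_1^7 ≡ x_2^7 then (x_1x_2^{−1})^7 = 1, and the only element of order dividing gcd(7, 40) = 1 is 1, so x_1 = x_2.
With φ(0) = 0 this makes φ injective on all of ℤ_{41}, hence bijective (finite equal-size domain and codomain). In particular φ is bijective.
Since φ is bijective, we find the preimage of 24. The inverse of x ↦ x^7 on (ℤ_{41})^× is x ↦ x^23, because 7·23 = 161 = 4·40 + 1 ≡ 1 (mod 40) and x^{40} = 1 for x ≠ 0 (Fermat). So φ⁻¹(24) = 24^23 mod 41.
Repeated squaring mod 41: 24^1 ≡ 24, 24^2 ≡ 24² = 576 ≡ 2, 24^4 ≡ 2² = 4, 24^8 ≡ 4² = 16, 24^16 ≡ 16² = 256 ≡ 10. Since 23 = 16 + 4 + 2 + 1, 24^23 ≡ 10·4·2·24: 10·4 = 40, then 40·2 = 80 ≡ 39, then 39·24 = 936 ≡ 34. So 24^23 ≡ 34 (mod 41).
Hence φ⁻¹(24) = 34.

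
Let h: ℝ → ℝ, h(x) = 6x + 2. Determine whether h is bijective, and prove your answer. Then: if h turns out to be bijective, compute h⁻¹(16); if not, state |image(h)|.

7/3

Suppose h(s) = h(t). Then 6s + 2 = 6t + 2, hence 6s = 6t, so s = t.
For any y ∈ ℝ, x = (y − 2)/6 satisfies h(x) = y.
So h is bijective.
Since h is bijective, we compute h⁻¹(16) = (16 − 2)/6 = 7/3.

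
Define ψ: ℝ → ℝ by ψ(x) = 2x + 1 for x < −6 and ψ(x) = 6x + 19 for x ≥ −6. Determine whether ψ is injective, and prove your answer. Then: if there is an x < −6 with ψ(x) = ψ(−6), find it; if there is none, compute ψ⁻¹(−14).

Both pieces are strictly increasing (slopes 2 and 6), so each is injective on its own interval.
The left piece maps (−∞, −6) onto (−∞, −11); the right piece maps [−6, ∞) onto [−17, ∞).
These images overlap. In particular ψ(−6) = −17 (right piece), and solving 2x + 1 = −17 on the left piece gives x = −9 < −6.
So ψ(−9) = ψ(−6) with −9 ≠ −6, and ψ is not injective. This x = −9 is the requested value below −6.

-9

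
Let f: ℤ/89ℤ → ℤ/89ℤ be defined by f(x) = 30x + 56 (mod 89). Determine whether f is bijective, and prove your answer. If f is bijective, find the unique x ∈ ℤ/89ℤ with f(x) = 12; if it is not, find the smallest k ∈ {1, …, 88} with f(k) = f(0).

46

Suppose f(x_1) = f(x_2) in ℤ/89ℤ. Then 30x_1 + 56 ≡ 30x_2 + 56 (mod 89), therefore 30(x_1 − x_2) ≡ 0 (mod 89).
Since gcd(30, 89) = 1, 30 is invertible modulo 89, thus x_1 − x_2 ≡ 0 (mod 89), i.e. x_1 = x_2.
We now compute 30⁻¹ mod 89 explicitly. Euclid's algorithm: 89 = 2·30 + 29, 30 = 1·29 + 1; back-substituting gives 1 = 3·30 − 1·89, so 30⁻¹ ≡ 3 (mod 89).
Then y ↦ 3(y − 56) is a two-sided inverse to f, so every y ∈ ℤ/89ℤ has a preimage.
Thus f is bijective.
Since f is bijective, we find f⁻¹(12): we need 30x ≡ 12 − 56 ≡ 45 (mod 89). Using 30⁻¹ = 3: x ≡ 3·45 = 135 = 1·89 + 46, so x = 46.
Check: f(46) = 30·46 + 56 = 1436 = 16·89 + 12 ≡ 12 (mod 89).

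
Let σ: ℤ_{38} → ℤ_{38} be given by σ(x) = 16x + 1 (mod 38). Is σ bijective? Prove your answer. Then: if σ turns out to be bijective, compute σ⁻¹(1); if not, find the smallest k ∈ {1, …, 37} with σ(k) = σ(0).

19

We have gcd(16, 38) = 2 > 1. Taking a = 0 and b = 19: σ(0) = 1 and σ(19) = 16·19 + 1 = 305 ≡ 1 (mod 38).
So σ(0) = σ(19) while 0 ≠ 19, so σ is not injective, hence not bijective.
Since σ is not bijective, we find the least positive k with σ(k) = σ(0): this means 16k ≡ 0 (mod 38), i.e. 38 ∣ 16k. Since gcd(16, 38) = 2, dividing through by 2 this holds exactly when 19 ∣ 8k, and as gcd(8, 19) = 1, exactly when 19 ∣ k.
The smallest positive such k is 19.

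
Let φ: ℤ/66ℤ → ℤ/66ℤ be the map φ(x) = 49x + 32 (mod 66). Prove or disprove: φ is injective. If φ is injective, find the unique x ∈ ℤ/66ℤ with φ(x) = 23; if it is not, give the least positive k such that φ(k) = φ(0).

51

Recall: φ is injective when φ(s) = φ(t) forces s = t.
Suppose φ(s) = φ(t) in ℤ/66ℤ. Then 49s + 32 ≡ 49t + 32 (mod 66), hence 49(s − t) ≡ 0 (mod 66).
Since gcd(49, 66) = 1, 49 is invertible modulo 66, hence s − t ≡ 0 (mod 66), i.e. s = t.
Therefore φ is injective.
We now compute 49⁻¹ mod 66 explicitly. Euclid's algorithm: 66 = 1·49 + 17, 49 = 2·17 + 15, 17 = 1·15 + 2, 15 = 7·2 + 1; back-substituting gives 1 = 31·49 − 23·66, so 49⁻¹ ≡ 31 (mod 66).
Since φ is injective, we compute φ⁻¹(23): solve 49x + 32 ≡ 23 (mod 66), i.e. 49x ≡ 57 (mod 66).
Multiplying by 49⁻¹ = 31 gives x ≡ 31·57 = 1767 = 26·66 + 51 ≡ 51 (mod 66).
Check: φ(51) = 49·51 + 32 = 2531 = 38·66 + 23 ≡ 23 (mod 66).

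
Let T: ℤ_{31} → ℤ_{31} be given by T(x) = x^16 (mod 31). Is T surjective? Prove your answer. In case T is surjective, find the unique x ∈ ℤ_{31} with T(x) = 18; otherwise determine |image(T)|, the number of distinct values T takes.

16

T(15): Repeated squaring mod 31: 15^1 ≡ 15, 15^2 ≡ 15² = 225 ≡ 8, 15^4 ≡ 8² = 64 ≡ 2, 15^8 ≡ 2² = 4, 15^16 ≡ 4² = 16. So 15^16 ≡ 16 (mod 31).
T(16): Repeated squaring mod 31: 16^1 ≡ 16, 16^2 ≡ 16² = 256 ≡ 8, 16^4 ≡ 8² = 64 ≡ 2, 16^8 ≡ 2² = 4, 16^16 ≡ 4² = 16. So 16^16 ≡ 16 (mod 31).
So T(15) = T(16) = 16 while 15 ≠ 16, thus T is not injective.
A non-injective map from the 31-element set ℤ_{31} to itself takes at most 30 distinct values, so it cannot be surjective. So T is not surjective.
Since T is not surjective, we determine |image(T)|. Computing x^16 mod 31 for each x (by repeated squaring, reducing mod 31 at every step), the values T(0), T(1), …, T(30) are: 0, 1, 2, 28, 4, 5, 25, 7, 8, 9, 10, 20, 19, 18, 14, 16, 16, 14, 18, 19, 20, 10, 9, 8, 7, 25, 5, 4, 28, 2, 1.
The distinct values are {0, 1, 2, 4, 5, 7, 8, 9, 10, 14, 16, 18, 19, 20, 25, 28}; there are 16 of them.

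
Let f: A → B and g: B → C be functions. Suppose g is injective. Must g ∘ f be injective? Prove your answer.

No. Take A = {1, 2}, B = C = {1, 2, 3, 4, 5}, f(1) = f(2) = 1, and g = identity (injective).
Then (g ∘ f)(1) = (g ∘ f)(2) = 1 with 1 ≠ 2, so g ∘ f is not injective.

not injective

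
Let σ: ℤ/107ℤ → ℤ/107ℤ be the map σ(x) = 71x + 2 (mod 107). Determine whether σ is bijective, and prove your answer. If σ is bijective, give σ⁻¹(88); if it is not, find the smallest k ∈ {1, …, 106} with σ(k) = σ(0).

63

Suppose σ(x_1) = σ(x_2) in ℤ/107ℤ. Then 71x_1 + 2 ≡ 71x_2 + 2 (mod 107), thus 71(x_1 − x_2) ≡ 0 (mod 107).
Since gcd(71, 107) = 1, 71 is invertible modulo 107, thus x_1 − x_2 ≡ 0 (mod 107), i.e. x_1 = x_2.
We now compute 71⁻¹ mod 107 explicitly. Euclid's algorithm: 107 = 1·71 + 36, 71 = 1·36 + 35, 36 = 1·35 + 1; back-substituting gives 1 = 104·71 − 69·107, so 71⁻¹ ≡ 104 (mod 107).
For any y ∈ ℤ/107ℤ, x = 104(y − 2) mod 107 satisfies σ(x) = 71·104(y − 2) + 2 ≡ y (since 71·104 ≡ 1 mod 107). So every y has a preimage.
Hence σ is bijective.
Since σ is bijective, we find σ⁻¹(88): we need 71x ≡ 88 − 2 ≡ 86 (mod 107). Using 71⁻¹ = 104: x ≡ 104·86 = 8944 = 83·107 + 63, so x = 63.
Check: σ(63) = 71·63 + 2 = 4475 = 41·107 + 88 ≡ 88 (mod 107).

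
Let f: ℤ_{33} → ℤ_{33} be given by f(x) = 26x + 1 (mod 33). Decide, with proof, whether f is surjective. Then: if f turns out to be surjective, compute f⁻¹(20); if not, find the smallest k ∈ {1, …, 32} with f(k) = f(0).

Since gcd(26, 33) = 1, 26 is invertible modulo 33. Euclid's algorithm: 33 = 1·26 + 7, 26 = 3·7 + 5, 7 = 1·5 + 2, 5 = 2·2 + 1; back-substituting gives 1 = 14·26 − 11·33, so 26⁻¹ ≡ 14 (mod 33).
For any y ∈ ℤ_{33}, x = 14(y − 1) mod 33 satisfies f(x) = 26·14(y − 1) + 1 ≡ y (since 26·14 ≡ 1 mod 33). So every y has a preimage.
Thus f is surjective.
Since f is surjective, we compute f⁻¹(20): solve 26x + 1 ≡ 20 (mod 33), i.e. 26x ≡ 19 (mod 33).
Multiplying by 26⁻¹ = 14 gives x ≡ 14·19 = 266 = 8·33 + 2 ≡ 2 (mod 33).
Check: f(2) = 26·2 + 1 = 53 = 1·33 + 20 ≡ 20 (mod 33).

2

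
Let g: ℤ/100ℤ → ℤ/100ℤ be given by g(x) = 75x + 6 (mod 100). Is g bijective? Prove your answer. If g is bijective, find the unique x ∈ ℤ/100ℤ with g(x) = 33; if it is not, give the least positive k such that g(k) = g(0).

4

We have gcd(75, 100) = 25 > 1. Taking u = 0 and v = 4: g(0) = 6 and g(4) = 75·4 + 6 = 306 ≡ 6 (mod 100).
So g(0) = g(4) while 0 ≠ 4, so g is not injective, hence not bijective.
Since g is not bijective, we find the least positive k with g(k) = g(0): this means 75k ≡ 0 (mod 100), i.e. 100 ∣ 75k. Since gcd(75, 100) = 25, dividing through by 25 this holds exactly when 4 ∣ 3k, and as gcd(3, 4) = 1, exactly when 4 ∣ k.
The smallest positive such k is 4.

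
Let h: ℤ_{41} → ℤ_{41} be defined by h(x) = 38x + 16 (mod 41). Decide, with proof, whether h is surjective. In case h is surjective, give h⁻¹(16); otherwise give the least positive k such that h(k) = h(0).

0

Recall: h is surjective if every y in the codomain equals h(x) for some x in the domain.
Since gcd(38, 41) = 1, 38 is invertible modulo 41. Euclid's algorithm: 41 = 1·38 + 3, 38 = 12·3 + 2, 3 = 1·2 + 1; back-substituting gives 1 = 27·38 − 25·41, so 38⁻¹ ≡ 27 (mod 41).
For any y ∈ ℤ_{41}, x = 27(y − 16) mod 41 satisfies h(x) = 38·27(y − 16) + 16 ≡ y (since 38·27 ≡ 1 mod 41). So every y has a preimage.
Thus h is surjective.
Since h is surjective, we find h⁻¹(16): we need 38x ≡ 16 − 16 ≡ 0 (mod 41). Using 38⁻¹ = 27: x ≡ 27·0 = 0, so x = 0.
Check: h(0) = 38·0 + 16 = 16 ≡ 16 (mod 41).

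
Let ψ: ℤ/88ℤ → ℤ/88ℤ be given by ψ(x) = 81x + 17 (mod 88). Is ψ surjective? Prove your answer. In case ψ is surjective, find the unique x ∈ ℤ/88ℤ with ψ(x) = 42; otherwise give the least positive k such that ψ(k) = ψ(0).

9

Since gcd(81, 88) = 1, 81 is invertible modulo 88. Euclid's algorithm: 88 = 1·81 + 7, 81 = 11·7 + 4, 7 = 1·4 + 3, 4 = 1·3 + 1; back-substituting gives 1 = 25·81 − 23·88, so 81⁻¹ ≡ 25 (mod 88).
For any y ∈ ℤ/88ℤ, x = 25(y − 17) mod 88 satisfies ψ(x) = 81·25(y − 17) + 17 ≡ y (since 81·25 ≡ 1 mod 88). So every y has a preimage.
Therefore ψ is surjective.
Since ψ is surjective, we find ψ⁻¹(42): we need 81x ≡ 42 − 17 ≡ 25 (mod 88). Using 81⁻¹ = 25: x ≡ 25·25 = 625 = 7·88 + 9, so x = 9.
Check: ψ(9) = 81·9 + 17 = 746 = 8·88 + 42 ≡ 42 (mod 88).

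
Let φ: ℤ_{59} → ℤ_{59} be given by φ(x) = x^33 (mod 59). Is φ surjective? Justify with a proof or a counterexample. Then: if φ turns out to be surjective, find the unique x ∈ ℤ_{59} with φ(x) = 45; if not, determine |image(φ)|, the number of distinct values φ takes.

Since 59 is prime, the nonzero elements of ℤ_{59} form a cyclic group of order 58.
As gcd(33, 58) = 1, raising to the 33rd power is a bijection on this group: if a^33 ≡ b^33 then (ab^{−1})^33 = 1, and the only element of order dividing gcd(33, 58) = 1 is 1, so a = b.
With φ(0) = 0 this makes φ injective on all of ℤ_{59}, hence bijective (finite equal-size domain and codomain). In particular φ is surjective.
Since φ is surjective, we find the preimage of 45. The inverse of x ↦ x^33 on (ℤ_{59})^× is x ↦ x^51, because 33·51 = 1683 = 29·58 + 1 ≡ 1 (mod 58) and x^{58} = 1 for x ≠ 0 (Fermat). So φ⁻¹(45) = 45^51 mod 59.
Repeated squaring mod 59: 45^1 ≡ 45, 45^2 ≡ 45² = 2025 ≡ 19, 45^4 ≡ 19² = 361 ≡ 7, 45^8 ≡ 7² = 49, 45^16 ≡ 49² = 2401 ≡ 41, 45^32 ≡ 41² = 1681 ≡ 29. Since 51 = 32 + 16 + 2 + 1, 45^51 ≡ 29·41·19·45: 29·41 = 1189 ≡ 9, then 9·19 = 171 ≡ 53, then 53·45 = 2385 ≡ 25. So 45^51 ≡ 25 (mod 59).
Hence φ⁻¹(45) = 25.

25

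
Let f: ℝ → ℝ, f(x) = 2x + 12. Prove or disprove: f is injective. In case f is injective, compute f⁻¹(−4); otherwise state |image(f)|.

-8

Suppose f(x_1) = f(x_2). Then 2x_1 + 12 = 2x_2 + 12, thus 2x_1 = 2x_2, thus x_1 = x_2.
So f is injective.
Since f is injective, we compute f⁻¹(−4) = (−4 − 12)/2 = −8.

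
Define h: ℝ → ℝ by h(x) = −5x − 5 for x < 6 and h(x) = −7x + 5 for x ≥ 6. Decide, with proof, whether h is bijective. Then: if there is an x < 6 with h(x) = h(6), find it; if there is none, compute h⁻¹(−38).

Both pieces are strictly decreasing (slopes −5 and −7), so each is injective on its own interval.
The left piece maps (−∞, 6) onto (−35, ∞); the right piece maps [6, ∞) onto (−∞, −37].
The images leave a gap (−35 has no preimage), so h is not surjective, hence not bijective.
Because the two images are disjoint, no x < 6 has h(x) = h(6), so we compute h⁻¹(−38): −38 lies in (−∞, −37], so solve −7x + 5 = −38: x = (−38 − 5)/(−7) = 43/7.

43/7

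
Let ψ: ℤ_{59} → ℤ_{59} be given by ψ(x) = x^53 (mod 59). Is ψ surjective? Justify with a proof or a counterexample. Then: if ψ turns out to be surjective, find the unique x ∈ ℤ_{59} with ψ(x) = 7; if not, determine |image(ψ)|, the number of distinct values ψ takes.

20

Since 59 is prime, the nonzero elements of ℤ_{59} form a cyclic group of order 58.
As gcd(53, 58) = 1, raising to the 53rd power is a bijection on this group: if s^53 ≡ t^53 then (st^{−1})^53 = 1, and the only element of order dividing gcd(53, 58) = 1 is 1, so s = t.
With ψ(0) = 0 this makes ψ injective on all of ℤ_{59}, hence bijective (finite equal-size domain and codomain). In particular ψ is surjective.
Since ψ is surjective, we find the preimage of 7. The inverse of x ↦ x^53 on (ℤ_{59})^× is x ↦ x^23, because 53·23 = 1219 = 21·58 + 1 ≡ 1 (mod 58) and x^{58} = 1 for x ≠ 0 (Fermat). So ψ⁻¹(7) = 7^23 mod 59.
Repeated squaring mod 59: 7^1 ≡ 7, 7^2 ≡ 7² = 49, 7^4 ≡ 49² = 2401 ≡ 41, 7^8 ≡ 41² = 1681 ≡ 29, 7^16 ≡ 29² = 841 ≡ 15. Since 23 = 16 + 4 + 2 + 1, 7^23 ≡ 15·41·49·7: 15·41 = 615 ≡ 25, then 25·49 = 1225 ≡ 45, then 45·7 = 315 ≡ 20. So 7^23 ≡ 20 (mod 59).
Hence ψ⁻¹(7) = 20.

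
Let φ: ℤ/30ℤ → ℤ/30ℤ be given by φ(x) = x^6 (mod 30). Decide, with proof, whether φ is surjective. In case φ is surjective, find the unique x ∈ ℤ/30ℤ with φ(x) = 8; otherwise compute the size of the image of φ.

φ(2): Repeated squaring mod 30: 2^1 ≡ 2, 2^2 ≡ 2² = 4, 2^4 ≡ 4² = 16. Since 6 = 4 + 2, 2^6 ≡ 16·4: 16·4 = 64 ≡ 4. So 2^6 ≡ 4 (mod 30).
φ(8): Repeated squaring mod 30: 8^1 ≡ 8, 8^2 ≡ 8² = 64 ≡ 4, 8^4 ≡ 4² = 16. Since 6 = 4 + 2, 8^6 ≡ 16·4: 16·4 = 64 ≡ 4. So 8^6 ≡ 4 (mod 30).
So φ(2) = φ(8) = 4 while 2 ≠ 8, thus φ is not injective.
A non-injective map from the 30-element set ℤ/30ℤ to itself takes at most 29 distinct values, so it cannot be surjective. Hence φ is not surjective.
Since φ is not surjective, we determine |image(φ)|. Computing x^6 mod 30 for each x (by repeated squaring, reducing mod 30 at every step), the values φ(0), φ(1), …, φ(29) are: 0, 1, 4, 9, 16, 25, 6, 19, 4, 21, 10, 1, 24, 19, 16, 15, 16, 19, 24, 1, 10, 21, 4, 19, 6, 25, 16, 9, 4, 1.
The distinct values are {0, 1, 4, 6, 9, 10, 15, 16, 19, 21, 24, 25}; there are 12 of them.

12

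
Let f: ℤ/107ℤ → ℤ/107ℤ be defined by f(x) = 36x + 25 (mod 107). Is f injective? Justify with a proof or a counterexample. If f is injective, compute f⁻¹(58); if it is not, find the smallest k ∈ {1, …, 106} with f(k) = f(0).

Suppose f(a) = f(b) in ℤ/107ℤ. Then 36a + 25 ≡ 36b + 25 (mod 107), therefore 36(a − b) ≡ 0 (mod 107).
Since gcd(36, 107) = 1, 36 is invertible modulo 107, so a − b ≡ 0 (mod 107), i.e. a = b.
So f is injective.
We now compute 36⁻¹ mod 107 explicitly. Euclid's algorithm: 107 = 2·36 + 35, 36 = 1·35 + 1; back-substituting gives 1 = 3·36 − 1·107, so 36⁻¹ ≡ 3 (mod 107).
Since f is injective, we find f⁻¹(58): we need 36x ≡ 58 − 25 ≡ 33 (mod 107). Using 36⁻¹ = 3: x ≡ 3·33 = 99, so x = 99.
Check: f(99) = 36·99 + 25 = 3589 = 33·107 + 58 ≡ 58 (mod 107).

99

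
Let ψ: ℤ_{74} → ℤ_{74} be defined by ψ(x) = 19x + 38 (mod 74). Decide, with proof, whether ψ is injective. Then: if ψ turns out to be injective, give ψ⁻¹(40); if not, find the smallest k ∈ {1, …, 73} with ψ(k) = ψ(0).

By definition, ψ is injective when ψ(a) = ψ(b) forces a = b.
If ψ(a) = ψ(b), then 19a ≡ 19b (mod 74). Because gcd(19, 74) = 1, we may cancel 19 to get a ≡ b (mod 74).
Therefore ψ is injective.
We now compute 19⁻¹ mod 74 explicitly. Euclid's algorithm: 74 = 3·19 + 17, 19 = 1·17 + 2, 17 = 8·2 + 1; back-substituting gives 1 = 39·19 − 10·74, so 19⁻¹ ≡ 39 (mod 74).
Since ψ is injective, we find ψ⁻¹(40): we need 19x ≡ 40 − 38 ≡ 2 (mod 74). Using 19⁻¹ = 39: x ≡ 39·2 = 78 = 1·74 + 4, so x = 4.
Check: ψ(4) = 19·4 + 38 = 114 = 1·74 + 40 ≡ 40 (mod 74).

4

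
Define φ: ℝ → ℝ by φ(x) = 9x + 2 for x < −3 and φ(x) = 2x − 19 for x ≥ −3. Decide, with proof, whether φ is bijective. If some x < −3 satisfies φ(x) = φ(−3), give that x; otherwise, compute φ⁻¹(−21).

-1

Both pieces are strictly increasing (slopes 9 and 2), so each is injective on its own interval.
The left piece maps (−∞, −3) onto (−∞, −25); the right piece maps [−3, ∞) onto [−25, ∞).
Since −25 = −25, the images partition ℝ: φ is injective and surjective, hence bijective.
Because the two images are disjoint, no x < −3 has φ(x) = φ(−3), so we compute φ⁻¹(−21): −21 lies in [−25, ∞), so solve 2x − 19 = −21: x = (−21 + 19)/2 = −1.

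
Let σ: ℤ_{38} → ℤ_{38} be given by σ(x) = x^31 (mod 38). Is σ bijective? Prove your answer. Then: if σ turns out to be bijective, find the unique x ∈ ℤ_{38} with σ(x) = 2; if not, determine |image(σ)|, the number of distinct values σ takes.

Computing x^31 mod 38 for each x (by repeated squaring, reducing mod 38 at every step), the values σ(0), σ(1), …, σ(37) are: 0, 1, 22, 33, 28, 17, 4, 7, 8, 25, 32, 11, 12, 15, 2, 29, 24, 35, 18, 19, 20, 3, 14, 9, 36, 23, 26, 27, 6, 13, 30, 31, 34, 21, 10, 5, 16, 37.
Every element of ℤ_{38} appears exactly once in this list, so σ is a bijection, and in particular bijective.
Since σ is bijective, we read off the preimage of 2 from the same table: σ(14) = 2, so σ⁻¹(2) = 14.

14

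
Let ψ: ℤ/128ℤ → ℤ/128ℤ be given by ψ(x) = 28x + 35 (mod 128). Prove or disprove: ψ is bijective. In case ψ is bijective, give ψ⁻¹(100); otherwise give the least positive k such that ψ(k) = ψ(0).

32

We have gcd(28, 128) = 4 > 1. Taking a = 0 and b = 32: ψ(0) = 35 and ψ(32) = 28·32 + 35 = 931 ≡ 35 (mod 128).
So ψ(0) = ψ(32) while 0 ≠ 32, hence ψ is not injective, hence not bijective.
Since ψ is not bijective, we find the least positive k with ψ(k) = ψ(0): this means 28k ≡ 0 (mod 128), i.e. 128 ∣ 28k. Since gcd(28, 128) = 4, dividing through by 4 this holds exactly when 32 ∣ 7k, and as gcd(7, 32) = 1, exactly when 32 ∣ k.
The smallest positive such k is 32.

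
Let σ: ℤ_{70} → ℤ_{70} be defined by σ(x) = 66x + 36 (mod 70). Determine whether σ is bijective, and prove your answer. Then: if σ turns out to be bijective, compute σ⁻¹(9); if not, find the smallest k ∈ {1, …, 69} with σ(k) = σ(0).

35

By definition, injectivity means: for all s, t in the domain, σ(s) = σ(t) implies s = t.
We have gcd(66, 70) = 2 > 1. Taking s = 0 and t = 35: σ(0) = 36 and σ(35) = 66·35 + 36 = 2346 ≡ 36 (mod 70).
So σ(0) = σ(35) while 0 ≠ 35, so σ is not injective, hence not bijective.
Since σ is not bijective, we find the least positive k with σ(k) = σ(0): this means 66k ≡ 0 (mod 70), i.e. 70 ∣ 66k. Since gcd(66, 70) = 2, dividing through by 2 this holds exactly when 35 ∣ 33k, and as gcd(33, 35) = 1, exactly when 35 ∣ k.
The smallest positive such k is 35.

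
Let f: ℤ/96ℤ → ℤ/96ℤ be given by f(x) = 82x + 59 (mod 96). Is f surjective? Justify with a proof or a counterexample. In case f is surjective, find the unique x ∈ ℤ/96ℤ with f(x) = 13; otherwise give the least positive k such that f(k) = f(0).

48

Since gcd(82, 96) = 2, we have 82x ≡ 0 (mod 2) for all x, so f(x) ≡ 1 (mod 2).
But 0 ≢ 1 (mod 2), so 0 ∈ ℤ/96ℤ has no preimage. Thus f is not surjective.
Since f is not surjective, we find the least positive k with f(k) = f(0): this means 82k ≡ 0 (mod 96), i.e. 96 ∣ 82k. Since gcd(82, 96) = 2, dividing through by 2 this holds exactly when 48 ∣ 41k, and as gcd(41, 48) = 1, exactly when 48 ∣ k.
The smallest positive such k is 48.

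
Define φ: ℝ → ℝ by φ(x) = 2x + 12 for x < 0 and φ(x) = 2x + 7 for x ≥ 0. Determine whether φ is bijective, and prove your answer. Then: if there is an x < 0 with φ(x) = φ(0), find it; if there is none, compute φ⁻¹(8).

Both pieces are strictly increasing (slopes 2 and 2), so each is injective on its own interval.
The left piece maps (−∞, 0) onto (−∞, 12); the right piece maps [0, ∞) onto [7, ∞).
These images overlap. In particular φ(0) = 7 (right piece), and solving 2x + 12 = 7 on the left piece gives x = −5/2 < 0.
So φ(−5/2) = φ(0) with −5/2 ≠ 0, and φ is not injective, hence not bijective. This x = −5/2 is the requested value below 0.

-5/2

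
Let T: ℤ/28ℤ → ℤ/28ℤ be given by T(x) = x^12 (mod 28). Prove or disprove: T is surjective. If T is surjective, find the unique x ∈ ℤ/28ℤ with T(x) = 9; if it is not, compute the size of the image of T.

4

T(1) = 1^12 = 1.
T(3): Repeated squaring mod 28: 3^1 ≡ 3, 3^2 ≡ 3² = 9, 3^4 ≡ 9² = 81 ≡ 25, 3^8 ≡ 25² = 625 ≡ 9. Since 12 = 8 + 4, 3^12 ≡ 9·25: 9·25 = 225 ≡ 1. So 3^12 ≡ 1 (mod 28).
So T(1) = T(3) = 1 while 1 ≠ 3, thus T is not injective.
A non-injective map from the 28-element set ℤ/28ℤ to itself takes at most 27 distinct values, so it cannot be surjective. Hence T is not surjective.
Since T is not surjective, we determine |image(T)|. Computing x^12 mod 28 for each x (by repeated squaring, reducing mod 28 at every step), the values T(0), T(1), …, T(27) are: 0, 1, 8, 1, 8, 1, 8, 21, 8, 1, 8, 1, 8, 1, 0, 1, 8, 1, 8, 1, 8, 21, 8, 1, 8, 1, 8, 1.
The distinct values are {0, 1, 8, 21}; there are 4 of them.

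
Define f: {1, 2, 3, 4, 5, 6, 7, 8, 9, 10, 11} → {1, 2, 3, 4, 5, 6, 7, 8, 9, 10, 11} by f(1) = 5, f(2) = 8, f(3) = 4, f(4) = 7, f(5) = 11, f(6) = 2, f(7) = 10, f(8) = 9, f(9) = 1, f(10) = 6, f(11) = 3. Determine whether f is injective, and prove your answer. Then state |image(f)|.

The values f(1), …, f(11) are 5, 8, 4, 7, 11, 2, 10, 9, 1, 6, 3 — all distinct.
So f(a) = f(b) only when a = b, and f is injective.
The image of f is {1, 2, 3, 4, 5, 6, 7, 8, 9, 10, 11}, which has 11 elements.

11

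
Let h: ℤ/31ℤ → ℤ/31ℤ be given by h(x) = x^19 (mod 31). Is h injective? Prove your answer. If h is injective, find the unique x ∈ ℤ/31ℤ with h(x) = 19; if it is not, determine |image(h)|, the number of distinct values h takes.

Since 31 is prime, the nonzero elements of ℤ/31ℤ form a cyclic group of order 30.
As gcd(19, 30) = 1, raising to the 19th power is a bijection on this group: if u^19 ≡ v^19 then (uv^{−1})^19 = 1, and the only element of order dividing gcd(19, 30) = 1 is 1, so u = v.
With h(0) = 0 this makes h injective on all of ℤ/31ℤ, hence bijective (finite equal-size domain and codomain). In particular h is injective.
Since h is injective, we find the preimage of 19. The inverse of x ↦ x^19 on (ℤ/31ℤ)^× is x ↦ x^19, because 19·19 = 361 = 12·30 + 1 ≡ 1 (mod 30) and x^{30} = 1 for x ≠ 0 (Fermat). So h⁻¹(19) = 19^19 mod 31.
Repeated squaring mod 31: 19^1 ≡ 19, 19^2 ≡ 19² = 361 ≡ 20, 19^4 ≡ 20² = 400 ≡ 28, 19^8 ≡ 28² = 784 ≡ 9, 19^16 ≡ 9² = 81 ≡ 19. Since 19 = 16 + 2 + 1, 19^19 ≡ 19·20·19: 19·20 = 380 ≡ 8, then 8·19 = 152 ≡ 28. So 19^19 ≡ 28 (mod 31).
Hence h⁻¹(19) = 28.

28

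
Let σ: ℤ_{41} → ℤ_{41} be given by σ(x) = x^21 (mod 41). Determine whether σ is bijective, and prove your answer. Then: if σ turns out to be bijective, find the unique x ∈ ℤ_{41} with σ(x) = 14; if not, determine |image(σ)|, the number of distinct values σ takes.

27

Since 41 is prime, the nonzero elements of ℤ_{41} form a cyclic group of order 40.
As gcd(21, 40) = 1, raising to the 21st power is a bijection on this group: if s^21 ≡ t^21 then (st^{−1})^21 = 1, and the only element of order dividing gcd(21, 40) = 1 is 1, so s = t.
With σ(0) = 0 this makes σ injective on all of ℤ_{41}, hence bijective (finite equal-size domain and codomain). In particular σ is bijective.
Since σ is bijective, we find the preimage of 14. The inverse of x ↦ x^21 on (ℤ_{41})^× is x ↦ x^21, because 21·21 = 441 = 11·40 + 1 ≡ 1 (mod 40) and x^{40} = 1 for x ≠ 0 (Fermat). So σ⁻¹(14) = 14^21 mod 41.
Repeated squaring mod 41: 14^1 ≡ 14, 14^2 ≡ 14² = 196 ≡ 32, 14^4 ≡ 32² = 1024 ≡ 40, 14^8 ≡ 40² = 1600 ≡ 1, 14^16 ≡ 1² = 1. Since 21 = 16 + 4 + 1, 14^21 ≡ 1·40·14: 1·40 = 40, then 40·14 = 560 ≡ 27. So 14^21 ≡ 27 (mod 41).
Hence σ⁻¹(14) = 27.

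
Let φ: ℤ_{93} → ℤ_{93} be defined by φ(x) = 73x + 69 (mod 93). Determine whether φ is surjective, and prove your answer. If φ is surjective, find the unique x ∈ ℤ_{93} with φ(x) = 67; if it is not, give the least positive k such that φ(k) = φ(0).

28

Since gcd(73, 93) = 1, 73 is invertible modulo 93. Euclid's algorithm: 93 = 1·73 + 20, 73 = 3·20 + 13, 20 = 1·13 + 7, 13 = 1·7 + 6, 7 = 1·6 + 1; back-substituting gives 1 = 79·73 − 62·93, so 73⁻¹ ≡ 79 (mod 93).
Then y ↦ 79(y − 69) is a two-sided inverse to φ, so every y ∈ ℤ_{93} has a preimage.
So φ is surjective.
Since φ is surjective, we compute φ⁻¹(67): solve 73x + 69 ≡ 67 (mod 93), i.e. 73x ≡ 91 (mod 93).
Multiplying by 73⁻¹ = 79 gives x ≡ 79·91 = 7189 = 77·93 + 28 ≡ 28 (mod 93).
Check: φ(28) = 73·28 + 69 = 2113 = 22·93 + 67 ≡ 67 (mod 93).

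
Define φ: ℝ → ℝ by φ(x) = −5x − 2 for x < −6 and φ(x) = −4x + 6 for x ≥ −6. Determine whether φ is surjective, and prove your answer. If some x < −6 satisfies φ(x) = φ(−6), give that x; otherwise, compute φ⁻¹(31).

-32/5

Both pieces are strictly decreasing (slopes −5 and −4), so each is injective on its own interval.
The left piece maps (−∞, −6) onto (28, ∞); the right piece maps [−6, ∞) onto (−∞, 30].
The union (28, ∞) ∪ (−∞, 30] covers ℝ, so φ is surjective.
For the follow-up: the images overlap, so an x < −6 with φ(x) = φ(−6) exists. φ(−6) = 30; solving −5x − 2 = 30 for x < −6 gives x = (30 + 2)/(−5) = −32/5.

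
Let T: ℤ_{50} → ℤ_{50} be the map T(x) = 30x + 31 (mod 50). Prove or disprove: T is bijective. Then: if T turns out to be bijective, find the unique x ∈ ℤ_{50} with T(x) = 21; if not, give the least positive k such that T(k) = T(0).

Recall that T is injective when T(a) = T(b) forces a = b.
We have gcd(30, 50) = 10 > 1. Taking a = 0 and b = 5: T(0) = 31 and T(5) = 30·5 + 31 = 181 ≡ 31 (mod 50).
So T(0) = T(5) while 0 ≠ 5, hence T is not injective, hence not bijective.
Since T is not bijective, we find the least positive k with T(k) = T(0): this means 30k ≡ 0 (mod 50), i.e. 50 ∣ 30k. Since gcd(30, 50) = 10, dividing through by 10 this holds exactly when 5 ∣ 3k, and as gcd(3, 5) = 1, exactly when 5 ∣ k.
The smallest positive such k is 5.

5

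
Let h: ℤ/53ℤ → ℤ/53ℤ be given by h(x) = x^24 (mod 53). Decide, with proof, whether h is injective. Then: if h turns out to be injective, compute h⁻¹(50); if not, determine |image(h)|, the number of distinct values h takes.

14

h(2): Repeated squaring mod 53: 2^1 ≡ 2, 2^2 ≡ 2² = 4, 2^4 ≡ 4² = 16, 2^8 ≡ 16² = 256 ≡ 44, 2^16 ≡ 44² = 1936 ≡ 28. Since 24 = 16 + 8, 2^24 ≡ 28·44: 28·44 = 1232 ≡ 13. So 2^24 ≡ 13 (mod 53).
h(7): Repeated squaring mod 53: 7^1 ≡ 7, 7^2 ≡ 7² = 49, 7^4 ≡ 49² = 2401 ≡ 16, 7^8 ≡ 16² = 256 ≡ 44, 7^16 ≡ 44² = 1936 ≡ 28. Since 24 = 16 + 8, 7^24 ≡ 28·44: 28·44 = 1232 ≡ 13. So 7^24 ≡ 13 (mod 53).
So h(2) = h(7) = 13 while 2 ≠ 7, therefore h is not injective.
Since h is not injective, we determine |image(h)|. Computing x^24 mod 53 for each x (by repeated squaring, reducing mod 53 at every step), the values h(0), h(1), …, h(52) are: 0, 1, 13, 47, 10, 36, 28, 13, 24, 36, 44, 46, 46, 16, 10, 49, 47, 42, 44, 16, 42, 28, 15, 1, 15, 24, 49, 49, 24, 15, 1, 15, 28, 42, 16, 44, 42, 47, 49, 10, 16, 46, 46, 44, 36, 24, 13, 28, 36, 10, 47, 13, 1.
The distinct values are {0, 1, 10, 13, 15, 16, 24, 28, 36, 42, 44, 46, 47, 49}; there are 14 of them.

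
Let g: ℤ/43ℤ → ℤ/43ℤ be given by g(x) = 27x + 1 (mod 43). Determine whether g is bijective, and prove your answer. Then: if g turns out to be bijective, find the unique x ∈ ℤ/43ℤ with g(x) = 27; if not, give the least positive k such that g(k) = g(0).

36

Recall that g is injective when g(x_1) = g(x_2) forces x_1 = x_2.
Suppose g(x_1) = g(x_2) in ℤ/43ℤ. Then 27x_1 + 1 ≡ 27x_2 + 1 (mod 43), therefore 27(x_1 − x_2) ≡ 0 (mod 43).
Since gcd(27, 43) = 1, 27 is invertible modulo 43, hence x_1 − x_2 ≡ 0 (mod 43), i.e. x_1 = x_2.
We now compute 27⁻¹ mod 43 explicitly. Euclid's algorithm: 43 = 1·27 + 16, 27 = 1·16 + 11, 16 = 1·11 + 5, 11 = 2·5 + 1; back-substituting gives 1 = 8·27 − 5·43, so 27⁻¹ ≡ 8 (mod 43).
Then y ↦ 8(y − 1) is a two-sided inverse to g, so every y ∈ ℤ/43ℤ has a preimage.
So g is bijective.
Since g is bijective, we compute g⁻¹(27): solve 27x + 1 ≡ 27 (mod 43), i.e. 27x ≡ 26 (mod 43).
Multiplying by 27⁻¹ = 8 gives x ≡ 8·26 = 208 = 4·43 + 36 ≡ 36 (mod 43).
Check: g(36) = 27·36 + 1 = 973 = 22·43 + 27 ≡ 27 (mod 43).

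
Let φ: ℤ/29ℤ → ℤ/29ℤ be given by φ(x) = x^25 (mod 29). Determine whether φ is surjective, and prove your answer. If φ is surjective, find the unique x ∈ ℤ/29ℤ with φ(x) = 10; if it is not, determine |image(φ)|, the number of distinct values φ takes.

18

Since 29 is prime, the nonzero elements of ℤ/29ℤ form a cyclic group of order 28.
As gcd(25, 28) = 1, raising to the 25th power is a bijection on this group: if a^25 ≡ b^25 then (ab^{−1})^25 = 1, and the only element of order dividing gcd(25, 28) = 1 is 1, so a = b.
With φ(0) = 0 this makes φ injective on all of ℤ/29ℤ, hence bijective (finite equal-size domain and codomain). In particular φ is surjective.
Since φ is surjective, we find the preimage of 10. The inverse of x ↦ x^25 on (ℤ/29ℤ)^× is x ↦ x^9, because 25·9 = 225 = 8·28 + 1 ≡ 1 (mod 28) and x^{28} = 1 for x ≠ 0 (Fermat). So φ⁻¹(10) = 10^9 mod 29.
Repeated squaring mod 29: 10^1 ≡ 10, 10^2 ≡ 10² = 100 ≡ 13, 10^4 ≡ 13² = 169 ≡ 24, 10^8 ≡ 24² = 576 ≡ 25. Since 9 = 8 + 1, 10^9 ≡ 25·10: 25·10 = 250 ≡ 18. So 10^9 ≡ 18 (mod 29).
Hence φ⁻¹(10) = 18.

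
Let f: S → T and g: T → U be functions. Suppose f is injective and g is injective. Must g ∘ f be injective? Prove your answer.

injective

Suppose (g ∘ f)(a) = (g ∘ f)(b), i.e. g(f(a)) = g(f(b)).
Since g is injective, f(a) = f(b). Since f is injective, a = b. So g ∘ f is injective.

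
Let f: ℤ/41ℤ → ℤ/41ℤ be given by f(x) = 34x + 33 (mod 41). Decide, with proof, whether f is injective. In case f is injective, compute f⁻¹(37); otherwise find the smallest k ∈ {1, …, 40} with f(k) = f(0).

17

Recall that injectivity means: for all a, b in the domain, f(a) = f(b) implies a = b.
Suppose f(a) = f(b) in ℤ/41ℤ. Then 34a + 33 ≡ 34b + 33 (mod 41), hence 34(a − b) ≡ 0 (mod 41).
Since gcd(34, 41) = 1, 34 is invertible modulo 41, thus a − b ≡ 0 (mod 41), i.e. a = b.
Thus f is injective.
We now compute 34⁻¹ mod 41 explicitly. Euclid's algorithm: 41 = 1·34 + 7, 34 = 4·7 + 6, 7 = 1·6 + 1; back-substituting gives 1 = 35·34 − 29·41, so 34⁻¹ ≡ 35 (mod 41).
Since f is injective, we find f⁻¹(37): we need 34x ≡ 37 − 33 ≡ 4 (mod 41). Using 34⁻¹ = 35: x ≡ 35·4 = 140 = 3·41 + 17, so x = 17.
Check: f(17) = 34·17 + 33 = 611 = 14·41 + 37 ≡ 37 (mod 41).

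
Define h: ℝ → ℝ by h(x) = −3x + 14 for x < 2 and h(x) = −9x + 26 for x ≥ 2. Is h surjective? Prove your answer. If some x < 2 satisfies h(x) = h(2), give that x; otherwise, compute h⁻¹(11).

Both pieces are strictly decreasing (slopes −3 and −9), so each is injective on its own interval.
The left piece maps (−∞, 2) onto (8, ∞); the right piece maps [2, ∞) onto (−∞, 8].
These images together cover ℝ, so h is surjective.
Because the two images are disjoint, no x < 2 has h(x) = h(2), so we compute h⁻¹(11): 11 lies in (8, ∞), so solve −3x + 14 = 11: x = (11 − 14)/(−3) = 1.

1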